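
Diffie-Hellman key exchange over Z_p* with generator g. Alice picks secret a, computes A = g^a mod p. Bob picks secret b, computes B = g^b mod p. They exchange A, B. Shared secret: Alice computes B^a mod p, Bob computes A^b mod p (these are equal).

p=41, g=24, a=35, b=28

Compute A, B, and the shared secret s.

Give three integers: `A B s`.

Answer: 3 25 40

Derivation:
A = 24^35 mod 41  (bits of 35 = 100011)
  bit 0 = 1: r = r^2 * 24 mod 41 = 1^2 * 24 = 1*24 = 24
  bit 1 = 0: r = r^2 mod 41 = 24^2 = 2
  bit 2 = 0: r = r^2 mod 41 = 2^2 = 4
  bit 3 = 0: r = r^2 mod 41 = 4^2 = 16
  bit 4 = 1: r = r^2 * 24 mod 41 = 16^2 * 24 = 10*24 = 35
  bit 5 = 1: r = r^2 * 24 mod 41 = 35^2 * 24 = 36*24 = 3
  -> A = 3
B = 24^28 mod 41  (bits of 28 = 11100)
  bit 0 = 1: r = r^2 * 24 mod 41 = 1^2 * 24 = 1*24 = 24
  bit 1 = 1: r = r^2 * 24 mod 41 = 24^2 * 24 = 2*24 = 7
  bit 2 = 1: r = r^2 * 24 mod 41 = 7^2 * 24 = 8*24 = 28
  bit 3 = 0: r = r^2 mod 41 = 28^2 = 5
  bit 4 = 0: r = r^2 mod 41 = 5^2 = 25
  -> B = 25
s = B^a = 25^35 mod 41  (bits of 35 = 100011)
  bit 0 = 1: r = r^2 * 25 mod 41 = 1^2 * 25 = 1*25 = 25
  bit 1 = 0: r = r^2 mod 41 = 25^2 = 10
  bit 2 = 0: r = r^2 mod 41 = 10^2 = 18
  bit 3 = 0: r = r^2 mod 41 = 18^2 = 37
  bit 4 = 1: r = r^2 * 25 mod 41 = 37^2 * 25 = 16*25 = 31
  bit 5 = 1: r = r^2 * 25 mod 41 = 31^2 * 25 = 18*25 = 40
  -> s = B^a = 40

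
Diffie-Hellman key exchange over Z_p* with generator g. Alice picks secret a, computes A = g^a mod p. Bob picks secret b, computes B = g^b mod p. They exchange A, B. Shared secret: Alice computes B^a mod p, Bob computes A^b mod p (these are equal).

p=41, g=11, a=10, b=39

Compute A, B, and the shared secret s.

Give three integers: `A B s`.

A = 11^10 mod 41  (bits of 10 = 1010)
  bit 0 = 1: r = r^2 * 11 mod 41 = 1^2 * 11 = 1*11 = 11
  bit 1 = 0: r = r^2 mod 41 = 11^2 = 39
  bit 2 = 1: r = r^2 * 11 mod 41 = 39^2 * 11 = 4*11 = 3
  bit 3 = 0: r = r^2 mod 41 = 3^2 = 9
  -> A = 9
B = 11^39 mod 41  (bits of 39 = 100111)
  bit 0 = 1: r = r^2 * 11 mod 41 = 1^2 * 11 = 1*11 = 11
  bit 1 = 0: r = r^2 mod 41 = 11^2 = 39
  bit 2 = 0: r = r^2 mod 41 = 39^2 = 4
  bit 3 = 1: r = r^2 * 11 mod 41 = 4^2 * 11 = 16*11 = 12
  bit 4 = 1: r = r^2 * 11 mod 41 = 12^2 * 11 = 21*11 = 26
  bit 5 = 1: r = r^2 * 11 mod 41 = 26^2 * 11 = 20*11 = 15
  -> B = 15
s = B^a = 15^10 mod 41  (bits of 10 = 1010)
  bit 0 = 1: r = r^2 * 15 mod 41 = 1^2 * 15 = 1*15 = 15
  bit 1 = 0: r = r^2 mod 41 = 15^2 = 20
  bit 2 = 1: r = r^2 * 15 mod 41 = 20^2 * 15 = 31*15 = 14
  bit 3 = 0: r = r^2 mod 41 = 14^2 = 32
  -> s = B^a = 32

Answer: 9 15 32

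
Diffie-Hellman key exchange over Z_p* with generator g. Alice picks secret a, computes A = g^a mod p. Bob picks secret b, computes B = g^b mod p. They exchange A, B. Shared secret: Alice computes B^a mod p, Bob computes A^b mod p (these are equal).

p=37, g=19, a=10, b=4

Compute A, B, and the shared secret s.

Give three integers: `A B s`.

Answer: 3 7 7

Derivation:
A = 19^10 mod 37  (bits of 10 = 1010)
  bit 0 = 1: r = r^2 * 19 mod 37 = 1^2 * 19 = 1*19 = 19
  bit 1 = 0: r = r^2 mod 37 = 19^2 = 28
  bit 2 = 1: r = r^2 * 19 mod 37 = 28^2 * 19 = 7*19 = 22
  bit 3 = 0: r = r^2 mod 37 = 22^2 = 3
  -> A = 3
B = 19^4 mod 37  (bits of 4 = 100)
  bit 0 = 1: r = r^2 * 19 mod 37 = 1^2 * 19 = 1*19 = 19
  bit 1 = 0: r = r^2 mod 37 = 19^2 = 28
  bit 2 = 0: r = r^2 mod 37 = 28^2 = 7
  -> B = 7
s = B^a = 7^10 mod 37  (bits of 10 = 1010)
  bit 0 = 1: r = r^2 * 7 mod 37 = 1^2 * 7 = 1*7 = 7
  bit 1 = 0: r = r^2 mod 37 = 7^2 = 12
  bit 2 = 1: r = r^2 * 7 mod 37 = 12^2 * 7 = 33*7 = 9
  bit 3 = 0: r = r^2 mod 37 = 9^2 = 7
  -> s = B^a = 7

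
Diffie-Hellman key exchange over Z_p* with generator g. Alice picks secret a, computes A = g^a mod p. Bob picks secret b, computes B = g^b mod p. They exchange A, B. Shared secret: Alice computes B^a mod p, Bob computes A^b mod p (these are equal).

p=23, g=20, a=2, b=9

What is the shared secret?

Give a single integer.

A = 20^2 mod 23  (bits of 2 = 10)
  bit 0 = 1: r = r^2 * 20 mod 23 = 1^2 * 20 = 1*20 = 20
  bit 1 = 0: r = r^2 mod 23 = 20^2 = 9
  -> A = 9
B = 20^9 mod 23  (bits of 9 = 1001)
  bit 0 = 1: r = r^2 * 20 mod 23 = 1^2 * 20 = 1*20 = 20
  bit 1 = 0: r = r^2 mod 23 = 20^2 = 9
  bit 2 = 0: r = r^2 mod 23 = 9^2 = 12
  bit 3 = 1: r = r^2 * 20 mod 23 = 12^2 * 20 = 6*20 = 5
  -> B = 5
s = B^a = 5^2 mod 23  (bits of 2 = 10)
  bit 0 = 1: r = r^2 * 5 mod 23 = 1^2 * 5 = 1*5 = 5
  bit 1 = 0: r = r^2 mod 23 = 5^2 = 2
  -> s = B^a = 2

Answer: 2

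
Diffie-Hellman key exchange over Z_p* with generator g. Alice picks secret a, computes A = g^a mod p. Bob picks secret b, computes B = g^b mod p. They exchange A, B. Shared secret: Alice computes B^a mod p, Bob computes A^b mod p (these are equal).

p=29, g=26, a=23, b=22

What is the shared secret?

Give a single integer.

A = 26^23 mod 29  (bits of 23 = 10111)
  bit 0 = 1: r = r^2 * 26 mod 29 = 1^2 * 26 = 1*26 = 26
  bit 1 = 0: r = r^2 mod 29 = 26^2 = 9
  bit 2 = 1: r = r^2 * 26 mod 29 = 9^2 * 26 = 23*26 = 18
  bit 3 = 1: r = r^2 * 26 mod 29 = 18^2 * 26 = 5*26 = 14
  bit 4 = 1: r = r^2 * 26 mod 29 = 14^2 * 26 = 22*26 = 21
  -> A = 21
B = 26^22 mod 29  (bits of 22 = 10110)
  bit 0 = 1: r = r^2 * 26 mod 29 = 1^2 * 26 = 1*26 = 26
  bit 1 = 0: r = r^2 mod 29 = 26^2 = 9
  bit 2 = 1: r = r^2 * 26 mod 29 = 9^2 * 26 = 23*26 = 18
  bit 3 = 1: r = r^2 * 26 mod 29 = 18^2 * 26 = 5*26 = 14
  bit 4 = 0: r = r^2 mod 29 = 14^2 = 22
  -> B = 22
s = B^a = 22^23 mod 29  (bits of 23 = 10111)
  bit 0 = 1: r = r^2 * 22 mod 29 = 1^2 * 22 = 1*22 = 22
  bit 1 = 0: r = r^2 mod 29 = 22^2 = 20
  bit 2 = 1: r = r^2 * 22 mod 29 = 20^2 * 22 = 23*22 = 13
  bit 3 = 1: r = r^2 * 22 mod 29 = 13^2 * 22 = 24*22 = 6
  bit 4 = 1: r = r^2 * 22 mod 29 = 6^2 * 22 = 7*22 = 9
  -> s = B^a = 9

Answer: 9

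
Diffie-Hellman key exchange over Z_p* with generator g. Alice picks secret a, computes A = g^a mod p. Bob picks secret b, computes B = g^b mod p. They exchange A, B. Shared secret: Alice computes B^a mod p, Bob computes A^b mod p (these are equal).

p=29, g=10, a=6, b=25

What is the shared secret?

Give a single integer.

A = 10^6 mod 29  (bits of 6 = 110)
  bit 0 = 1: r = r^2 * 10 mod 29 = 1^2 * 10 = 1*10 = 10
  bit 1 = 1: r = r^2 * 10 mod 29 = 10^2 * 10 = 13*10 = 14
  bit 2 = 0: r = r^2 mod 29 = 14^2 = 22
  -> A = 22
B = 10^25 mod 29  (bits of 25 = 11001)
  bit 0 = 1: r = r^2 * 10 mod 29 = 1^2 * 10 = 1*10 = 10
  bit 1 = 1: r = r^2 * 10 mod 29 = 10^2 * 10 = 13*10 = 14
  bit 2 = 0: r = r^2 mod 29 = 14^2 = 22
  bit 3 = 0: r = r^2 mod 29 = 22^2 = 20
  bit 4 = 1: r = r^2 * 10 mod 29 = 20^2 * 10 = 23*10 = 27
  -> B = 27
s = B^a = 27^6 mod 29  (bits of 6 = 110)
  bit 0 = 1: r = r^2 * 27 mod 29 = 1^2 * 27 = 1*27 = 27
  bit 1 = 1: r = r^2 * 27 mod 29 = 27^2 * 27 = 4*27 = 21
  bit 2 = 0: r = r^2 mod 29 = 21^2 = 6
  -> s = B^a = 6

Answer: 6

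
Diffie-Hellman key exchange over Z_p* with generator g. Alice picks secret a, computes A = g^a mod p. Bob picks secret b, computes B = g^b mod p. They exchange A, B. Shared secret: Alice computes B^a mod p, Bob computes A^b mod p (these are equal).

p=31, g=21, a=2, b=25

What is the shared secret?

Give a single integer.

A = 21^2 mod 31  (bits of 2 = 10)
  bit 0 = 1: r = r^2 * 21 mod 31 = 1^2 * 21 = 1*21 = 21
  bit 1 = 0: r = r^2 mod 31 = 21^2 = 7
  -> A = 7
B = 21^25 mod 31  (bits of 25 = 11001)
  bit 0 = 1: r = r^2 * 21 mod 31 = 1^2 * 21 = 1*21 = 21
  bit 1 = 1: r = r^2 * 21 mod 31 = 21^2 * 21 = 7*21 = 23
  bit 2 = 0: r = r^2 mod 31 = 23^2 = 2
  bit 3 = 0: r = r^2 mod 31 = 2^2 = 4
  bit 4 = 1: r = r^2 * 21 mod 31 = 4^2 * 21 = 16*21 = 26
  -> B = 26
s = B^a = 26^2 mod 31  (bits of 2 = 10)
  bit 0 = 1: r = r^2 * 26 mod 31 = 1^2 * 26 = 1*26 = 26
  bit 1 = 0: r = r^2 mod 31 = 26^2 = 25
  -> s = B^a = 25

Answer: 25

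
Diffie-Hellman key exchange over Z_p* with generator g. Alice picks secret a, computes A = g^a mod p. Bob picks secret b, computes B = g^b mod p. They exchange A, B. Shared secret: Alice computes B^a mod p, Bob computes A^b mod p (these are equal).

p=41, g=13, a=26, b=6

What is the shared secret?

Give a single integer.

A = 13^26 mod 41  (bits of 26 = 11010)
  bit 0 = 1: r = r^2 * 13 mod 41 = 1^2 * 13 = 1*13 = 13
  bit 1 = 1: r = r^2 * 13 mod 41 = 13^2 * 13 = 5*13 = 24
  bit 2 = 0: r = r^2 mod 41 = 24^2 = 2
  bit 3 = 1: r = r^2 * 13 mod 41 = 2^2 * 13 = 4*13 = 11
  bit 4 = 0: r = r^2 mod 41 = 11^2 = 39
  -> A = 39
B = 13^6 mod 41  (bits of 6 = 110)
  bit 0 = 1: r = r^2 * 13 mod 41 = 1^2 * 13 = 1*13 = 13
  bit 1 = 1: r = r^2 * 13 mod 41 = 13^2 * 13 = 5*13 = 24
  bit 2 = 0: r = r^2 mod 41 = 24^2 = 2
  -> B = 2
s = B^a = 2^26 mod 41  (bits of 26 = 11010)
  bit 0 = 1: r = r^2 * 2 mod 41 = 1^2 * 2 = 1*2 = 2
  bit 1 = 1: r = r^2 * 2 mod 41 = 2^2 * 2 = 4*2 = 8
  bit 2 = 0: r = r^2 mod 41 = 8^2 = 23
  bit 3 = 1: r = r^2 * 2 mod 41 = 23^2 * 2 = 37*2 = 33
  bit 4 = 0: r = r^2 mod 41 = 33^2 = 23
  -> s = B^a = 23

Answer: 23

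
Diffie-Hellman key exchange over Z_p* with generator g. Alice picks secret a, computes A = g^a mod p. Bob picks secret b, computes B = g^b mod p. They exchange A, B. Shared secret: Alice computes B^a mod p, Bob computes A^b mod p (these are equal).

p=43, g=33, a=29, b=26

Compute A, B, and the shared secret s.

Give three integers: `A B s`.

Answer: 26 25 40

Derivation:
A = 33^29 mod 43  (bits of 29 = 11101)
  bit 0 = 1: r = r^2 * 33 mod 43 = 1^2 * 33 = 1*33 = 33
  bit 1 = 1: r = r^2 * 33 mod 43 = 33^2 * 33 = 14*33 = 32
  bit 2 = 1: r = r^2 * 33 mod 43 = 32^2 * 33 = 35*33 = 37
  bit 3 = 0: r = r^2 mod 43 = 37^2 = 36
  bit 4 = 1: r = r^2 * 33 mod 43 = 36^2 * 33 = 6*33 = 26
  -> A = 26
B = 33^26 mod 43  (bits of 26 = 11010)
  bit 0 = 1: r = r^2 * 33 mod 43 = 1^2 * 33 = 1*33 = 33
  bit 1 = 1: r = r^2 * 33 mod 43 = 33^2 * 33 = 14*33 = 32
  bit 2 = 0: r = r^2 mod 43 = 32^2 = 35
  bit 3 = 1: r = r^2 * 33 mod 43 = 35^2 * 33 = 21*33 = 5
  bit 4 = 0: r = r^2 mod 43 = 5^2 = 25
  -> B = 25
s = B^a = 25^29 mod 43  (bits of 29 = 11101)
  bit 0 = 1: r = r^2 * 25 mod 43 = 1^2 * 25 = 1*25 = 25
  bit 1 = 1: r = r^2 * 25 mod 43 = 25^2 * 25 = 23*25 = 16
  bit 2 = 1: r = r^2 * 25 mod 43 = 16^2 * 25 = 41*25 = 36
  bit 3 = 0: r = r^2 mod 43 = 36^2 = 6
  bit 4 = 1: r = r^2 * 25 mod 43 = 6^2 * 25 = 36*25 = 40
  -> s = B^a = 40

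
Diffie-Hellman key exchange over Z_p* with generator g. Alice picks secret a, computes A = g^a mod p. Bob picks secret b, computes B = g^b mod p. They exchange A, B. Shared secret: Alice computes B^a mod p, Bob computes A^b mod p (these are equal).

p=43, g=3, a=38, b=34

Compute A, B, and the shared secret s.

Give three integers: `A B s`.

A = 3^38 mod 43  (bits of 38 = 100110)
  bit 0 = 1: r = r^2 * 3 mod 43 = 1^2 * 3 = 1*3 = 3
  bit 1 = 0: r = r^2 mod 43 = 3^2 = 9
  bit 2 = 0: r = r^2 mod 43 = 9^2 = 38
  bit 3 = 1: r = r^2 * 3 mod 43 = 38^2 * 3 = 25*3 = 32
  bit 4 = 1: r = r^2 * 3 mod 43 = 32^2 * 3 = 35*3 = 19
  bit 5 = 0: r = r^2 mod 43 = 19^2 = 17
  -> A = 17
B = 3^34 mod 43  (bits of 34 = 100010)
  bit 0 = 1: r = r^2 * 3 mod 43 = 1^2 * 3 = 1*3 = 3
  bit 1 = 0: r = r^2 mod 43 = 3^2 = 9
  bit 2 = 0: r = r^2 mod 43 = 9^2 = 38
  bit 3 = 0: r = r^2 mod 43 = 38^2 = 25
  bit 4 = 1: r = r^2 * 3 mod 43 = 25^2 * 3 = 23*3 = 26
  bit 5 = 0: r = r^2 mod 43 = 26^2 = 31
  -> B = 31
s = B^a = 31^38 mod 43  (bits of 38 = 100110)
  bit 0 = 1: r = r^2 * 31 mod 43 = 1^2 * 31 = 1*31 = 31
  bit 1 = 0: r = r^2 mod 43 = 31^2 = 15
  bit 2 = 0: r = r^2 mod 43 = 15^2 = 10
  bit 3 = 1: r = r^2 * 31 mod 43 = 10^2 * 31 = 14*31 = 4
  bit 4 = 1: r = r^2 * 31 mod 43 = 4^2 * 31 = 16*31 = 23
  bit 5 = 0: r = r^2 mod 43 = 23^2 = 13
  -> s = B^a = 13

Answer: 17 31 13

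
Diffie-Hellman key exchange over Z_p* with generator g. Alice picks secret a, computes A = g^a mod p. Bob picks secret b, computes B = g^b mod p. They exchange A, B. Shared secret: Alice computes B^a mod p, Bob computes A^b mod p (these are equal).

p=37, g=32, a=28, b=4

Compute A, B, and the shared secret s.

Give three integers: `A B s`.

A = 32^28 mod 37  (bits of 28 = 11100)
  bit 0 = 1: r = r^2 * 32 mod 37 = 1^2 * 32 = 1*32 = 32
  bit 1 = 1: r = r^2 * 32 mod 37 = 32^2 * 32 = 25*32 = 23
  bit 2 = 1: r = r^2 * 32 mod 37 = 23^2 * 32 = 11*32 = 19
  bit 3 = 0: r = r^2 mod 37 = 19^2 = 28
  bit 4 = 0: r = r^2 mod 37 = 28^2 = 7
  -> A = 7
B = 32^4 mod 37  (bits of 4 = 100)
  bit 0 = 1: r = r^2 * 32 mod 37 = 1^2 * 32 = 1*32 = 32
  bit 1 = 0: r = r^2 mod 37 = 32^2 = 25
  bit 2 = 0: r = r^2 mod 37 = 25^2 = 33
  -> B = 33
s = B^a = 33^28 mod 37  (bits of 28 = 11100)
  bit 0 = 1: r = r^2 * 33 mod 37 = 1^2 * 33 = 1*33 = 33
  bit 1 = 1: r = r^2 * 33 mod 37 = 33^2 * 33 = 16*33 = 10
  bit 2 = 1: r = r^2 * 33 mod 37 = 10^2 * 33 = 26*33 = 7
  bit 3 = 0: r = r^2 mod 37 = 7^2 = 12
  bit 4 = 0: r = r^2 mod 37 = 12^2 = 33
  -> s = B^a = 33

Answer: 7 33 33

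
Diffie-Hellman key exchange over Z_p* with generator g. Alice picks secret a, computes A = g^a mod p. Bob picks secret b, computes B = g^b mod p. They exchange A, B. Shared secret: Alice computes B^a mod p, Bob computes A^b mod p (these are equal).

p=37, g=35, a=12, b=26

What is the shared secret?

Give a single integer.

A = 35^12 mod 37  (bits of 12 = 1100)
  bit 0 = 1: r = r^2 * 35 mod 37 = 1^2 * 35 = 1*35 = 35
  bit 1 = 1: r = r^2 * 35 mod 37 = 35^2 * 35 = 4*35 = 29
  bit 2 = 0: r = r^2 mod 37 = 29^2 = 27
  bit 3 = 0: r = r^2 mod 37 = 27^2 = 26
  -> A = 26
B = 35^26 mod 37  (bits of 26 = 11010)
  bit 0 = 1: r = r^2 * 35 mod 37 = 1^2 * 35 = 1*35 = 35
  bit 1 = 1: r = r^2 * 35 mod 37 = 35^2 * 35 = 4*35 = 29
  bit 2 = 0: r = r^2 mod 37 = 29^2 = 27
  bit 3 = 1: r = r^2 * 35 mod 37 = 27^2 * 35 = 26*35 = 22
  bit 4 = 0: r = r^2 mod 37 = 22^2 = 3
  -> B = 3
s = B^a = 3^12 mod 37  (bits of 12 = 1100)
  bit 0 = 1: r = r^2 * 3 mod 37 = 1^2 * 3 = 1*3 = 3
  bit 1 = 1: r = r^2 * 3 mod 37 = 3^2 * 3 = 9*3 = 27
  bit 2 = 0: r = r^2 mod 37 = 27^2 = 26
  bit 3 = 0: r = r^2 mod 37 = 26^2 = 10
  -> s = B^a = 10

Answer: 10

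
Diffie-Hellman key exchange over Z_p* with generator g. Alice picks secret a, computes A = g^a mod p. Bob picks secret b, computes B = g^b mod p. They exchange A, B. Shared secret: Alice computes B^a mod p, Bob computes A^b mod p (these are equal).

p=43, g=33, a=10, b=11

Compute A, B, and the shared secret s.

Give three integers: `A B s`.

A = 33^10 mod 43  (bits of 10 = 1010)
  bit 0 = 1: r = r^2 * 33 mod 43 = 1^2 * 33 = 1*33 = 33
  bit 1 = 0: r = r^2 mod 43 = 33^2 = 14
  bit 2 = 1: r = r^2 * 33 mod 43 = 14^2 * 33 = 24*33 = 18
  bit 3 = 0: r = r^2 mod 43 = 18^2 = 23
  -> A = 23
B = 33^11 mod 43  (bits of 11 = 1011)
  bit 0 = 1: r = r^2 * 33 mod 43 = 1^2 * 33 = 1*33 = 33
  bit 1 = 0: r = r^2 mod 43 = 33^2 = 14
  bit 2 = 1: r = r^2 * 33 mod 43 = 14^2 * 33 = 24*33 = 18
  bit 3 = 1: r = r^2 * 33 mod 43 = 18^2 * 33 = 23*33 = 28
  -> B = 28
s = B^a = 28^10 mod 43  (bits of 10 = 1010)
  bit 0 = 1: r = r^2 * 28 mod 43 = 1^2 * 28 = 1*28 = 28
  bit 1 = 0: r = r^2 mod 43 = 28^2 = 10
  bit 2 = 1: r = r^2 * 28 mod 43 = 10^2 * 28 = 14*28 = 5
  bit 3 = 0: r = r^2 mod 43 = 5^2 = 25
  -> s = B^a = 25

Answer: 23 28 25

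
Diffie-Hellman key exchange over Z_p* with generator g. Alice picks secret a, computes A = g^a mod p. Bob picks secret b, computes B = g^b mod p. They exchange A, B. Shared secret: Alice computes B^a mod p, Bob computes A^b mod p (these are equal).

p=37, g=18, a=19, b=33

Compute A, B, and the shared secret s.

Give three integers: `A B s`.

A = 18^19 mod 37  (bits of 19 = 10011)
  bit 0 = 1: r = r^2 * 18 mod 37 = 1^2 * 18 = 1*18 = 18
  bit 1 = 0: r = r^2 mod 37 = 18^2 = 28
  bit 2 = 0: r = r^2 mod 37 = 28^2 = 7
  bit 3 = 1: r = r^2 * 18 mod 37 = 7^2 * 18 = 12*18 = 31
  bit 4 = 1: r = r^2 * 18 mod 37 = 31^2 * 18 = 36*18 = 19
  -> A = 19
B = 18^33 mod 37  (bits of 33 = 100001)
  bit 0 = 1: r = r^2 * 18 mod 37 = 1^2 * 18 = 1*18 = 18
  bit 1 = 0: r = r^2 mod 37 = 18^2 = 28
  bit 2 = 0: r = r^2 mod 37 = 28^2 = 7
  bit 3 = 0: r = r^2 mod 37 = 7^2 = 12
  bit 4 = 0: r = r^2 mod 37 = 12^2 = 33
  bit 5 = 1: r = r^2 * 18 mod 37 = 33^2 * 18 = 16*18 = 29
  -> B = 29
s = B^a = 29^19 mod 37  (bits of 19 = 10011)
  bit 0 = 1: r = r^2 * 29 mod 37 = 1^2 * 29 = 1*29 = 29
  bit 1 = 0: r = r^2 mod 37 = 29^2 = 27
  bit 2 = 0: r = r^2 mod 37 = 27^2 = 26
  bit 3 = 1: r = r^2 * 29 mod 37 = 26^2 * 29 = 10*29 = 31
  bit 4 = 1: r = r^2 * 29 mod 37 = 31^2 * 29 = 36*29 = 8
  -> s = B^a = 8

Answer: 19 29 8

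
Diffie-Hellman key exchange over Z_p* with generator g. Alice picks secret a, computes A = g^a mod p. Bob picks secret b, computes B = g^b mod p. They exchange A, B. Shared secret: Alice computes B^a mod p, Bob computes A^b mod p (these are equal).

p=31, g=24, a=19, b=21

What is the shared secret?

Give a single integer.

Answer: 23

Derivation:
A = 24^19 mod 31  (bits of 19 = 10011)
  bit 0 = 1: r = r^2 * 24 mod 31 = 1^2 * 24 = 1*24 = 24
  bit 1 = 0: r = r^2 mod 31 = 24^2 = 18
  bit 2 = 0: r = r^2 mod 31 = 18^2 = 14
  bit 3 = 1: r = r^2 * 24 mod 31 = 14^2 * 24 = 10*24 = 23
  bit 4 = 1: r = r^2 * 24 mod 31 = 23^2 * 24 = 2*24 = 17
  -> A = 17
B = 24^21 mod 31  (bits of 21 = 10101)
  bit 0 = 1: r = r^2 * 24 mod 31 = 1^2 * 24 = 1*24 = 24
  bit 1 = 0: r = r^2 mod 31 = 24^2 = 18
  bit 2 = 1: r = r^2 * 24 mod 31 = 18^2 * 24 = 14*24 = 26
  bit 3 = 0: r = r^2 mod 31 = 26^2 = 25
  bit 4 = 1: r = r^2 * 24 mod 31 = 25^2 * 24 = 5*24 = 27
  -> B = 27
s = B^a = 27^19 mod 31  (bits of 19 = 10011)
  bit 0 = 1: r = r^2 * 27 mod 31 = 1^2 * 27 = 1*27 = 27
  bit 1 = 0: r = r^2 mod 31 = 27^2 = 16
  bit 2 = 0: r = r^2 mod 31 = 16^2 = 8
  bit 3 = 1: r = r^2 * 27 mod 31 = 8^2 * 27 = 2*27 = 23
  bit 4 = 1: r = r^2 * 27 mod 31 = 23^2 * 27 = 2*27 = 23
  -> s = B^a = 23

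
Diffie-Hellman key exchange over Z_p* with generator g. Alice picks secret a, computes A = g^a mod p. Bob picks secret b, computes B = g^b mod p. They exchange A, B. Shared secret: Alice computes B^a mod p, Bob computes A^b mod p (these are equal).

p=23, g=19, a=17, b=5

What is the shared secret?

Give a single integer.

A = 19^17 mod 23  (bits of 17 = 10001)
  bit 0 = 1: r = r^2 * 19 mod 23 = 1^2 * 19 = 1*19 = 19
  bit 1 = 0: r = r^2 mod 23 = 19^2 = 16
  bit 2 = 0: r = r^2 mod 23 = 16^2 = 3
  bit 3 = 0: r = r^2 mod 23 = 3^2 = 9
  bit 4 = 1: r = r^2 * 19 mod 23 = 9^2 * 19 = 12*19 = 21
  -> A = 21
B = 19^5 mod 23  (bits of 5 = 101)
  bit 0 = 1: r = r^2 * 19 mod 23 = 1^2 * 19 = 1*19 = 19
  bit 1 = 0: r = r^2 mod 23 = 19^2 = 16
  bit 2 = 1: r = r^2 * 19 mod 23 = 16^2 * 19 = 3*19 = 11
  -> B = 11
s = B^a = 11^17 mod 23  (bits of 17 = 10001)
  bit 0 = 1: r = r^2 * 11 mod 23 = 1^2 * 11 = 1*11 = 11
  bit 1 = 0: r = r^2 mod 23 = 11^2 = 6
  bit 2 = 0: r = r^2 mod 23 = 6^2 = 13
  bit 3 = 0: r = r^2 mod 23 = 13^2 = 8
  bit 4 = 1: r = r^2 * 11 mod 23 = 8^2 * 11 = 18*11 = 14
  -> s = B^a = 14

Answer: 14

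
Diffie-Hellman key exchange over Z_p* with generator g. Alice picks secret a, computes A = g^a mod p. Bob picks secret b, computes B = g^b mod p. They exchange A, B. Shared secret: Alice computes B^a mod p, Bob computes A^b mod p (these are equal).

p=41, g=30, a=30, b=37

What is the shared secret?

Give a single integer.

Answer: 32

Derivation:
A = 30^30 mod 41  (bits of 30 = 11110)
  bit 0 = 1: r = r^2 * 30 mod 41 = 1^2 * 30 = 1*30 = 30
  bit 1 = 1: r = r^2 * 30 mod 41 = 30^2 * 30 = 39*30 = 22
  bit 2 = 1: r = r^2 * 30 mod 41 = 22^2 * 30 = 33*30 = 6
  bit 3 = 1: r = r^2 * 30 mod 41 = 6^2 * 30 = 36*30 = 14
  bit 4 = 0: r = r^2 mod 41 = 14^2 = 32
  -> A = 32
B = 30^37 mod 41  (bits of 37 = 100101)
  bit 0 = 1: r = r^2 * 30 mod 41 = 1^2 * 30 = 1*30 = 30
  bit 1 = 0: r = r^2 mod 41 = 30^2 = 39
  bit 2 = 0: r = r^2 mod 41 = 39^2 = 4
  bit 3 = 1: r = r^2 * 30 mod 41 = 4^2 * 30 = 16*30 = 29
  bit 4 = 0: r = r^2 mod 41 = 29^2 = 21
  bit 5 = 1: r = r^2 * 30 mod 41 = 21^2 * 30 = 31*30 = 28
  -> B = 28
s = B^a = 28^30 mod 41  (bits of 30 = 11110)
  bit 0 = 1: r = r^2 * 28 mod 41 = 1^2 * 28 = 1*28 = 28
  bit 1 = 1: r = r^2 * 28 mod 41 = 28^2 * 28 = 5*28 = 17
  bit 2 = 1: r = r^2 * 28 mod 41 = 17^2 * 28 = 2*28 = 15
  bit 3 = 1: r = r^2 * 28 mod 41 = 15^2 * 28 = 20*28 = 27
  bit 4 = 0: r = r^2 mod 41 = 27^2 = 32
  -> s = B^a = 32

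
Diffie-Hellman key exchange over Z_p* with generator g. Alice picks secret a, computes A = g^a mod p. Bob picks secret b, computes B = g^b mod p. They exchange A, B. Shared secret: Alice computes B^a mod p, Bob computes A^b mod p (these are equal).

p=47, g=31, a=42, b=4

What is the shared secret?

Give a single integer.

Answer: 32

Derivation:
A = 31^42 mod 47  (bits of 42 = 101010)
  bit 0 = 1: r = r^2 * 31 mod 47 = 1^2 * 31 = 1*31 = 31
  bit 1 = 0: r = r^2 mod 47 = 31^2 = 21
  bit 2 = 1: r = r^2 * 31 mod 47 = 21^2 * 31 = 18*31 = 41
  bit 3 = 0: r = r^2 mod 47 = 41^2 = 36
  bit 4 = 1: r = r^2 * 31 mod 47 = 36^2 * 31 = 27*31 = 38
  bit 5 = 0: r = r^2 mod 47 = 38^2 = 34
  -> A = 34
B = 31^4 mod 47  (bits of 4 = 100)
  bit 0 = 1: r = r^2 * 31 mod 47 = 1^2 * 31 = 1*31 = 31
  bit 1 = 0: r = r^2 mod 47 = 31^2 = 21
  bit 2 = 0: r = r^2 mod 47 = 21^2 = 18
  -> B = 18
s = B^a = 18^42 mod 47  (bits of 42 = 101010)
  bit 0 = 1: r = r^2 * 18 mod 47 = 1^2 * 18 = 1*18 = 18
  bit 1 = 0: r = r^2 mod 47 = 18^2 = 42
  bit 2 = 1: r = r^2 * 18 mod 47 = 42^2 * 18 = 25*18 = 27
  bit 3 = 0: r = r^2 mod 47 = 27^2 = 24
  bit 4 = 1: r = r^2 * 18 mod 47 = 24^2 * 18 = 12*18 = 28
  bit 5 = 0: r = r^2 mod 47 = 28^2 = 32
  -> s = B^a = 32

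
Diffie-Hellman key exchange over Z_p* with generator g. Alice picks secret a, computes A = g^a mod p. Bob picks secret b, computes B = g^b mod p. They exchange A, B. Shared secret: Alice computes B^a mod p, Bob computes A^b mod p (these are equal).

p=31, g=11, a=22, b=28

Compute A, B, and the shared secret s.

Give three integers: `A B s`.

A = 11^22 mod 31  (bits of 22 = 10110)
  bit 0 = 1: r = r^2 * 11 mod 31 = 1^2 * 11 = 1*11 = 11
  bit 1 = 0: r = r^2 mod 31 = 11^2 = 28
  bit 2 = 1: r = r^2 * 11 mod 31 = 28^2 * 11 = 9*11 = 6
  bit 3 = 1: r = r^2 * 11 mod 31 = 6^2 * 11 = 5*11 = 24
  bit 4 = 0: r = r^2 mod 31 = 24^2 = 18
  -> A = 18
B = 11^28 mod 31  (bits of 28 = 11100)
  bit 0 = 1: r = r^2 * 11 mod 31 = 1^2 * 11 = 1*11 = 11
  bit 1 = 1: r = r^2 * 11 mod 31 = 11^2 * 11 = 28*11 = 29
  bit 2 = 1: r = r^2 * 11 mod 31 = 29^2 * 11 = 4*11 = 13
  bit 3 = 0: r = r^2 mod 31 = 13^2 = 14
  bit 4 = 0: r = r^2 mod 31 = 14^2 = 10
  -> B = 10
s = B^a = 10^22 mod 31  (bits of 22 = 10110)
  bit 0 = 1: r = r^2 * 10 mod 31 = 1^2 * 10 = 1*10 = 10
  bit 1 = 0: r = r^2 mod 31 = 10^2 = 7
  bit 2 = 1: r = r^2 * 10 mod 31 = 7^2 * 10 = 18*10 = 25
  bit 3 = 1: r = r^2 * 10 mod 31 = 25^2 * 10 = 5*10 = 19
  bit 4 = 0: r = r^2 mod 31 = 19^2 = 20
  -> s = B^a = 20

Answer: 18 10 20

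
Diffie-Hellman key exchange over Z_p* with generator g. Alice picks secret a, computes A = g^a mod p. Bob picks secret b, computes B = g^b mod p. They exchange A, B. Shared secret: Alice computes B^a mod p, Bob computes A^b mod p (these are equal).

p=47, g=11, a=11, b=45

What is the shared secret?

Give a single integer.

A = 11^11 mod 47  (bits of 11 = 1011)
  bit 0 = 1: r = r^2 * 11 mod 47 = 1^2 * 11 = 1*11 = 11
  bit 1 = 0: r = r^2 mod 47 = 11^2 = 27
  bit 2 = 1: r = r^2 * 11 mod 47 = 27^2 * 11 = 24*11 = 29
  bit 3 = 1: r = r^2 * 11 mod 47 = 29^2 * 11 = 42*11 = 39
  -> A = 39
B = 11^45 mod 47  (bits of 45 = 101101)
  bit 0 = 1: r = r^2 * 11 mod 47 = 1^2 * 11 = 1*11 = 11
  bit 1 = 0: r = r^2 mod 47 = 11^2 = 27
  bit 2 = 1: r = r^2 * 11 mod 47 = 27^2 * 11 = 24*11 = 29
  bit 3 = 1: r = r^2 * 11 mod 47 = 29^2 * 11 = 42*11 = 39
  bit 4 = 0: r = r^2 mod 47 = 39^2 = 17
  bit 5 = 1: r = r^2 * 11 mod 47 = 17^2 * 11 = 7*11 = 30
  -> B = 30
s = B^a = 30^11 mod 47  (bits of 11 = 1011)
  bit 0 = 1: r = r^2 * 30 mod 47 = 1^2 * 30 = 1*30 = 30
  bit 1 = 0: r = r^2 mod 47 = 30^2 = 7
  bit 2 = 1: r = r^2 * 30 mod 47 = 7^2 * 30 = 2*30 = 13
  bit 3 = 1: r = r^2 * 30 mod 47 = 13^2 * 30 = 28*30 = 41
  -> s = B^a = 41

Answer: 41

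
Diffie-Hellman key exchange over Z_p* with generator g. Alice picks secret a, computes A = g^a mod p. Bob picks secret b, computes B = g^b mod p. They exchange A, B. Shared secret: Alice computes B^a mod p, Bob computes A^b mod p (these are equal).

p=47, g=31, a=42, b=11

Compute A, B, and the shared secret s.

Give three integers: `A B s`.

Answer: 34 35 21

Derivation:
A = 31^42 mod 47  (bits of 42 = 101010)
  bit 0 = 1: r = r^2 * 31 mod 47 = 1^2 * 31 = 1*31 = 31
  bit 1 = 0: r = r^2 mod 47 = 31^2 = 21
  bit 2 = 1: r = r^2 * 31 mod 47 = 21^2 * 31 = 18*31 = 41
  bit 3 = 0: r = r^2 mod 47 = 41^2 = 36
  bit 4 = 1: r = r^2 * 31 mod 47 = 36^2 * 31 = 27*31 = 38
  bit 5 = 0: r = r^2 mod 47 = 38^2 = 34
  -> A = 34
B = 31^11 mod 47  (bits of 11 = 1011)
  bit 0 = 1: r = r^2 * 31 mod 47 = 1^2 * 31 = 1*31 = 31
  bit 1 = 0: r = r^2 mod 47 = 31^2 = 21
  bit 2 = 1: r = r^2 * 31 mod 47 = 21^2 * 31 = 18*31 = 41
  bit 3 = 1: r = r^2 * 31 mod 47 = 41^2 * 31 = 36*31 = 35
  -> B = 35
s = B^a = 35^42 mod 47  (bits of 42 = 101010)
  bit 0 = 1: r = r^2 * 35 mod 47 = 1^2 * 35 = 1*35 = 35
  bit 1 = 0: r = r^2 mod 47 = 35^2 = 3
  bit 2 = 1: r = r^2 * 35 mod 47 = 3^2 * 35 = 9*35 = 33
  bit 3 = 0: r = r^2 mod 47 = 33^2 = 8
  bit 4 = 1: r = r^2 * 35 mod 47 = 8^2 * 35 = 17*35 = 31
  bit 5 = 0: r = r^2 mod 47 = 31^2 = 21
  -> s = B^a = 21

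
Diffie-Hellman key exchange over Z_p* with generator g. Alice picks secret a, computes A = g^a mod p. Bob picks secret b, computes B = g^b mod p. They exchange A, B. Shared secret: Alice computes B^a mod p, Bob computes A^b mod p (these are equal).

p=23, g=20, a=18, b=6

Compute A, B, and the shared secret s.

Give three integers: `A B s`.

Answer: 2 16 18

Derivation:
A = 20^18 mod 23  (bits of 18 = 10010)
  bit 0 = 1: r = r^2 * 20 mod 23 = 1^2 * 20 = 1*20 = 20
  bit 1 = 0: r = r^2 mod 23 = 20^2 = 9
  bit 2 = 0: r = r^2 mod 23 = 9^2 = 12
  bit 3 = 1: r = r^2 * 20 mod 23 = 12^2 * 20 = 6*20 = 5
  bit 4 = 0: r = r^2 mod 23 = 5^2 = 2
  -> A = 2
B = 20^6 mod 23  (bits of 6 = 110)
  bit 0 = 1: r = r^2 * 20 mod 23 = 1^2 * 20 = 1*20 = 20
  bit 1 = 1: r = r^2 * 20 mod 23 = 20^2 * 20 = 9*20 = 19
  bit 2 = 0: r = r^2 mod 23 = 19^2 = 16
  -> B = 16
s = B^a = 16^18 mod 23  (bits of 18 = 10010)
  bit 0 = 1: r = r^2 * 16 mod 23 = 1^2 * 16 = 1*16 = 16
  bit 1 = 0: r = r^2 mod 23 = 16^2 = 3
  bit 2 = 0: r = r^2 mod 23 = 3^2 = 9
  bit 3 = 1: r = r^2 * 16 mod 23 = 9^2 * 16 = 12*16 = 8
  bit 4 = 0: r = r^2 mod 23 = 8^2 = 18
  -> s = B^a = 18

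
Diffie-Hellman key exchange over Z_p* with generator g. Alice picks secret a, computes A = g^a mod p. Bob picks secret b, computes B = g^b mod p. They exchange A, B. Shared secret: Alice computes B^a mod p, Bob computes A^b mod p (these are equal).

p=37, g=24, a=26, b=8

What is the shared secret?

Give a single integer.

Answer: 33

Derivation:
A = 24^26 mod 37  (bits of 26 = 11010)
  bit 0 = 1: r = r^2 * 24 mod 37 = 1^2 * 24 = 1*24 = 24
  bit 1 = 1: r = r^2 * 24 mod 37 = 24^2 * 24 = 21*24 = 23
  bit 2 = 0: r = r^2 mod 37 = 23^2 = 11
  bit 3 = 1: r = r^2 * 24 mod 37 = 11^2 * 24 = 10*24 = 18
  bit 4 = 0: r = r^2 mod 37 = 18^2 = 28
  -> A = 28
B = 24^8 mod 37  (bits of 8 = 1000)
  bit 0 = 1: r = r^2 * 24 mod 37 = 1^2 * 24 = 1*24 = 24
  bit 1 = 0: r = r^2 mod 37 = 24^2 = 21
  bit 2 = 0: r = r^2 mod 37 = 21^2 = 34
  bit 3 = 0: r = r^2 mod 37 = 34^2 = 9
  -> B = 9
s = B^a = 9^26 mod 37  (bits of 26 = 11010)
  bit 0 = 1: r = r^2 * 9 mod 37 = 1^2 * 9 = 1*9 = 9
  bit 1 = 1: r = r^2 * 9 mod 37 = 9^2 * 9 = 7*9 = 26
  bit 2 = 0: r = r^2 mod 37 = 26^2 = 10
  bit 3 = 1: r = r^2 * 9 mod 37 = 10^2 * 9 = 26*9 = 12
  bit 4 = 0: r = r^2 mod 37 = 12^2 = 33
  -> s = B^a = 33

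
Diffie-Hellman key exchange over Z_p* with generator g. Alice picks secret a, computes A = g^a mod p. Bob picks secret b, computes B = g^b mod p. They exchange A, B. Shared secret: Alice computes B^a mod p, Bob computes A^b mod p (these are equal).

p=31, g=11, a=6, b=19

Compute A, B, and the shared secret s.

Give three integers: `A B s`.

A = 11^6 mod 31  (bits of 6 = 110)
  bit 0 = 1: r = r^2 * 11 mod 31 = 1^2 * 11 = 1*11 = 11
  bit 1 = 1: r = r^2 * 11 mod 31 = 11^2 * 11 = 28*11 = 29
  bit 2 = 0: r = r^2 mod 31 = 29^2 = 4
  -> A = 4
B = 11^19 mod 31  (bits of 19 = 10011)
  bit 0 = 1: r = r^2 * 11 mod 31 = 1^2 * 11 = 1*11 = 11
  bit 1 = 0: r = r^2 mod 31 = 11^2 = 28
  bit 2 = 0: r = r^2 mod 31 = 28^2 = 9
  bit 3 = 1: r = r^2 * 11 mod 31 = 9^2 * 11 = 19*11 = 23
  bit 4 = 1: r = r^2 * 11 mod 31 = 23^2 * 11 = 2*11 = 22
  -> B = 22
s = B^a = 22^6 mod 31  (bits of 6 = 110)
  bit 0 = 1: r = r^2 * 22 mod 31 = 1^2 * 22 = 1*22 = 22
  bit 1 = 1: r = r^2 * 22 mod 31 = 22^2 * 22 = 19*22 = 15
  bit 2 = 0: r = r^2 mod 31 = 15^2 = 8
  -> s = B^a = 8

Answer: 4 22 8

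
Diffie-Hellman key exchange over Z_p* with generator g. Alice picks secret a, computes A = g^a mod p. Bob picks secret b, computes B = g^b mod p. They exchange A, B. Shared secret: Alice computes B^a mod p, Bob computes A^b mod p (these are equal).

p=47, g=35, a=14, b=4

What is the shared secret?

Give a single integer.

Answer: 8

Derivation:
A = 35^14 mod 47  (bits of 14 = 1110)
  bit 0 = 1: r = r^2 * 35 mod 47 = 1^2 * 35 = 1*35 = 35
  bit 1 = 1: r = r^2 * 35 mod 47 = 35^2 * 35 = 3*35 = 11
  bit 2 = 1: r = r^2 * 35 mod 47 = 11^2 * 35 = 27*35 = 5
  bit 3 = 0: r = r^2 mod 47 = 5^2 = 25
  -> A = 25
B = 35^4 mod 47  (bits of 4 = 100)
  bit 0 = 1: r = r^2 * 35 mod 47 = 1^2 * 35 = 1*35 = 35
  bit 1 = 0: r = r^2 mod 47 = 35^2 = 3
  bit 2 = 0: r = r^2 mod 47 = 3^2 = 9
  -> B = 9
s = B^a = 9^14 mod 47  (bits of 14 = 1110)
  bit 0 = 1: r = r^2 * 9 mod 47 = 1^2 * 9 = 1*9 = 9
  bit 1 = 1: r = r^2 * 9 mod 47 = 9^2 * 9 = 34*9 = 24
  bit 2 = 1: r = r^2 * 9 mod 47 = 24^2 * 9 = 12*9 = 14
  bit 3 = 0: r = r^2 mod 47 = 14^2 = 8
  -> s = B^a = 8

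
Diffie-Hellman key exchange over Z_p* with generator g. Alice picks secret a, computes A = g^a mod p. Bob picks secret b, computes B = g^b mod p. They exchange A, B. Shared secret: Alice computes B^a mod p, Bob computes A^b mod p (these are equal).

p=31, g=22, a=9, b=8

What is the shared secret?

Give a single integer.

Answer: 2

Derivation:
A = 22^9 mod 31  (bits of 9 = 1001)
  bit 0 = 1: r = r^2 * 22 mod 31 = 1^2 * 22 = 1*22 = 22
  bit 1 = 0: r = r^2 mod 31 = 22^2 = 19
  bit 2 = 0: r = r^2 mod 31 = 19^2 = 20
  bit 3 = 1: r = r^2 * 22 mod 31 = 20^2 * 22 = 28*22 = 27
  -> A = 27
B = 22^8 mod 31  (bits of 8 = 1000)
  bit 0 = 1: r = r^2 * 22 mod 31 = 1^2 * 22 = 1*22 = 22
  bit 1 = 0: r = r^2 mod 31 = 22^2 = 19
  bit 2 = 0: r = r^2 mod 31 = 19^2 = 20
  bit 3 = 0: r = r^2 mod 31 = 20^2 = 28
  -> B = 28
s = B^a = 28^9 mod 31  (bits of 9 = 1001)
  bit 0 = 1: r = r^2 * 28 mod 31 = 1^2 * 28 = 1*28 = 28
  bit 1 = 0: r = r^2 mod 31 = 28^2 = 9
  bit 2 = 0: r = r^2 mod 31 = 9^2 = 19
  bit 3 = 1: r = r^2 * 28 mod 31 = 19^2 * 28 = 20*28 = 2
  -> s = B^a = 2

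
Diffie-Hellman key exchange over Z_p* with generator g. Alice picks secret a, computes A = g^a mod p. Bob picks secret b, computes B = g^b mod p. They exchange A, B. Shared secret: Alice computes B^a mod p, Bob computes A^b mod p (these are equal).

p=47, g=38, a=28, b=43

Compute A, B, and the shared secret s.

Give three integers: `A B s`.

Answer: 17 45 32

Derivation:
A = 38^28 mod 47  (bits of 28 = 11100)
  bit 0 = 1: r = r^2 * 38 mod 47 = 1^2 * 38 = 1*38 = 38
  bit 1 = 1: r = r^2 * 38 mod 47 = 38^2 * 38 = 34*38 = 23
  bit 2 = 1: r = r^2 * 38 mod 47 = 23^2 * 38 = 12*38 = 33
  bit 3 = 0: r = r^2 mod 47 = 33^2 = 8
  bit 4 = 0: r = r^2 mod 47 = 8^2 = 17
  -> A = 17
B = 38^43 mod 47  (bits of 43 = 101011)
  bit 0 = 1: r = r^2 * 38 mod 47 = 1^2 * 38 = 1*38 = 38
  bit 1 = 0: r = r^2 mod 47 = 38^2 = 34
  bit 2 = 1: r = r^2 * 38 mod 47 = 34^2 * 38 = 28*38 = 30
  bit 3 = 0: r = r^2 mod 47 = 30^2 = 7
  bit 4 = 1: r = r^2 * 38 mod 47 = 7^2 * 38 = 2*38 = 29
  bit 5 = 1: r = r^2 * 38 mod 47 = 29^2 * 38 = 42*38 = 45
  -> B = 45
s = B^a = 45^28 mod 47  (bits of 28 = 11100)
  bit 0 = 1: r = r^2 * 45 mod 47 = 1^2 * 45 = 1*45 = 45
  bit 1 = 1: r = r^2 * 45 mod 47 = 45^2 * 45 = 4*45 = 39
  bit 2 = 1: r = r^2 * 45 mod 47 = 39^2 * 45 = 17*45 = 13
  bit 3 = 0: r = r^2 mod 47 = 13^2 = 28
  bit 4 = 0: r = r^2 mod 47 = 28^2 = 32
  -> s = B^a = 32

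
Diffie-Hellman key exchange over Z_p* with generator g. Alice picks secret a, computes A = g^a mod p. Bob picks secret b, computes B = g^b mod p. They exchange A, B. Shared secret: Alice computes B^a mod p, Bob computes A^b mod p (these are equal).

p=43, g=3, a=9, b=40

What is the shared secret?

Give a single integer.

A = 3^9 mod 43  (bits of 9 = 1001)
  bit 0 = 1: r = r^2 * 3 mod 43 = 1^2 * 3 = 1*3 = 3
  bit 1 = 0: r = r^2 mod 43 = 3^2 = 9
  bit 2 = 0: r = r^2 mod 43 = 9^2 = 38
  bit 3 = 1: r = r^2 * 3 mod 43 = 38^2 * 3 = 25*3 = 32
  -> A = 32
B = 3^40 mod 43  (bits of 40 = 101000)
  bit 0 = 1: r = r^2 * 3 mod 43 = 1^2 * 3 = 1*3 = 3
  bit 1 = 0: r = r^2 mod 43 = 3^2 = 9
  bit 2 = 1: r = r^2 * 3 mod 43 = 9^2 * 3 = 38*3 = 28
  bit 3 = 0: r = r^2 mod 43 = 28^2 = 10
  bit 4 = 0: r = r^2 mod 43 = 10^2 = 14
  bit 5 = 0: r = r^2 mod 43 = 14^2 = 24
  -> B = 24
s = B^a = 24^9 mod 43  (bits of 9 = 1001)
  bit 0 = 1: r = r^2 * 24 mod 43 = 1^2 * 24 = 1*24 = 24
  bit 1 = 0: r = r^2 mod 43 = 24^2 = 17
  bit 2 = 0: r = r^2 mod 43 = 17^2 = 31
  bit 3 = 1: r = r^2 * 24 mod 43 = 31^2 * 24 = 15*24 = 16
  -> s = B^a = 16

Answer: 16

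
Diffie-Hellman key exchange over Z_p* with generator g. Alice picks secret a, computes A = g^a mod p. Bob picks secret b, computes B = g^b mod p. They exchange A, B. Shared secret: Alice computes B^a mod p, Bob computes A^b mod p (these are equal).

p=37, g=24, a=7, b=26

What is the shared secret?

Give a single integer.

A = 24^7 mod 37  (bits of 7 = 111)
  bit 0 = 1: r = r^2 * 24 mod 37 = 1^2 * 24 = 1*24 = 24
  bit 1 = 1: r = r^2 * 24 mod 37 = 24^2 * 24 = 21*24 = 23
  bit 2 = 1: r = r^2 * 24 mod 37 = 23^2 * 24 = 11*24 = 5
  -> A = 5
B = 24^26 mod 37  (bits of 26 = 11010)
  bit 0 = 1: r = r^2 * 24 mod 37 = 1^2 * 24 = 1*24 = 24
  bit 1 = 1: r = r^2 * 24 mod 37 = 24^2 * 24 = 21*24 = 23
  bit 2 = 0: r = r^2 mod 37 = 23^2 = 11
  bit 3 = 1: r = r^2 * 24 mod 37 = 11^2 * 24 = 10*24 = 18
  bit 4 = 0: r = r^2 mod 37 = 18^2 = 28
  -> B = 28
s = B^a = 28^7 mod 37  (bits of 7 = 111)
  bit 0 = 1: r = r^2 * 28 mod 37 = 1^2 * 28 = 1*28 = 28
  bit 1 = 1: r = r^2 * 28 mod 37 = 28^2 * 28 = 7*28 = 11
  bit 2 = 1: r = r^2 * 28 mod 37 = 11^2 * 28 = 10*28 = 21
  -> s = B^a = 21

Answer: 21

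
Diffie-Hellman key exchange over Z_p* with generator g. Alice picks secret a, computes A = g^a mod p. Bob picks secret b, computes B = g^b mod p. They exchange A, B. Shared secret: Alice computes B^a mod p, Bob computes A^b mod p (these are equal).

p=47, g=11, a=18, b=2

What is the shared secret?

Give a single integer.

A = 11^18 mod 47  (bits of 18 = 10010)
  bit 0 = 1: r = r^2 * 11 mod 47 = 1^2 * 11 = 1*11 = 11
  bit 1 = 0: r = r^2 mod 47 = 11^2 = 27
  bit 2 = 0: r = r^2 mod 47 = 27^2 = 24
  bit 3 = 1: r = r^2 * 11 mod 47 = 24^2 * 11 = 12*11 = 38
  bit 4 = 0: r = r^2 mod 47 = 38^2 = 34
  -> A = 34
B = 11^2 mod 47  (bits of 2 = 10)
  bit 0 = 1: r = r^2 * 11 mod 47 = 1^2 * 11 = 1*11 = 11
  bit 1 = 0: r = r^2 mod 47 = 11^2 = 27
  -> B = 27
s = B^a = 27^18 mod 47  (bits of 18 = 10010)
  bit 0 = 1: r = r^2 * 27 mod 47 = 1^2 * 27 = 1*27 = 27
  bit 1 = 0: r = r^2 mod 47 = 27^2 = 24
  bit 2 = 0: r = r^2 mod 47 = 24^2 = 12
  bit 3 = 1: r = r^2 * 27 mod 47 = 12^2 * 27 = 3*27 = 34
  bit 4 = 0: r = r^2 mod 47 = 34^2 = 28
  -> s = B^a = 28

Answer: 28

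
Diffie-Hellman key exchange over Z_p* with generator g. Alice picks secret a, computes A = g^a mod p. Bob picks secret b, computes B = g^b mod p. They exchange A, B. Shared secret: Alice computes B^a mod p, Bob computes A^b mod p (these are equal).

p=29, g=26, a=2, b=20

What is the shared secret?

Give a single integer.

Answer: 16

Derivation:
A = 26^2 mod 29  (bits of 2 = 10)
  bit 0 = 1: r = r^2 * 26 mod 29 = 1^2 * 26 = 1*26 = 26
  bit 1 = 0: r = r^2 mod 29 = 26^2 = 9
  -> A = 9
B = 26^20 mod 29  (bits of 20 = 10100)
  bit 0 = 1: r = r^2 * 26 mod 29 = 1^2 * 26 = 1*26 = 26
  bit 1 = 0: r = r^2 mod 29 = 26^2 = 9
  bit 2 = 1: r = r^2 * 26 mod 29 = 9^2 * 26 = 23*26 = 18
  bit 3 = 0: r = r^2 mod 29 = 18^2 = 5
  bit 4 = 0: r = r^2 mod 29 = 5^2 = 25
  -> B = 25
s = B^a = 25^2 mod 29  (bits of 2 = 10)
  bit 0 = 1: r = r^2 * 25 mod 29 = 1^2 * 25 = 1*25 = 25
  bit 1 = 0: r = r^2 mod 29 = 25^2 = 16
  -> s = B^a = 16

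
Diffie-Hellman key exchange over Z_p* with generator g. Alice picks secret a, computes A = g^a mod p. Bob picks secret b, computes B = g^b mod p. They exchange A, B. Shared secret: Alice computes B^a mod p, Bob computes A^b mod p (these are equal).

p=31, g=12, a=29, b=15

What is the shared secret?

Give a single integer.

Answer: 30

Derivation:
A = 12^29 mod 31  (bits of 29 = 11101)
  bit 0 = 1: r = r^2 * 12 mod 31 = 1^2 * 12 = 1*12 = 12
  bit 1 = 1: r = r^2 * 12 mod 31 = 12^2 * 12 = 20*12 = 23
  bit 2 = 1: r = r^2 * 12 mod 31 = 23^2 * 12 = 2*12 = 24
  bit 3 = 0: r = r^2 mod 31 = 24^2 = 18
  bit 4 = 1: r = r^2 * 12 mod 31 = 18^2 * 12 = 14*12 = 13
  -> A = 13
B = 12^15 mod 31  (bits of 15 = 1111)
  bit 0 = 1: r = r^2 * 12 mod 31 = 1^2 * 12 = 1*12 = 12
  bit 1 = 1: r = r^2 * 12 mod 31 = 12^2 * 12 = 20*12 = 23
  bit 2 = 1: r = r^2 * 12 mod 31 = 23^2 * 12 = 2*12 = 24
  bit 3 = 1: r = r^2 * 12 mod 31 = 24^2 * 12 = 18*12 = 30
  -> B = 30
s = B^a = 30^29 mod 31  (bits of 29 = 11101)
  bit 0 = 1: r = r^2 * 30 mod 31 = 1^2 * 30 = 1*30 = 30
  bit 1 = 1: r = r^2 * 30 mod 31 = 30^2 * 30 = 1*30 = 30
  bit 2 = 1: r = r^2 * 30 mod 31 = 30^2 * 30 = 1*30 = 30
  bit 3 = 0: r = r^2 mod 31 = 30^2 = 1
  bit 4 = 1: r = r^2 * 30 mod 31 = 1^2 * 30 = 1*30 = 30
  -> s = B^a = 30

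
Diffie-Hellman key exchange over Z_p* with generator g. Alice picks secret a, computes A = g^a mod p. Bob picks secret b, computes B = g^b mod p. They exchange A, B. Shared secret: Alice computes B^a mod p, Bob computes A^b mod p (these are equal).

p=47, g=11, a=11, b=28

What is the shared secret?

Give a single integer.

A = 11^11 mod 47  (bits of 11 = 1011)
  bit 0 = 1: r = r^2 * 11 mod 47 = 1^2 * 11 = 1*11 = 11
  bit 1 = 0: r = r^2 mod 47 = 11^2 = 27
  bit 2 = 1: r = r^2 * 11 mod 47 = 27^2 * 11 = 24*11 = 29
  bit 3 = 1: r = r^2 * 11 mod 47 = 29^2 * 11 = 42*11 = 39
  -> A = 39
B = 11^28 mod 47  (bits of 28 = 11100)
  bit 0 = 1: r = r^2 * 11 mod 47 = 1^2 * 11 = 1*11 = 11
  bit 1 = 1: r = r^2 * 11 mod 47 = 11^2 * 11 = 27*11 = 15
  bit 2 = 1: r = r^2 * 11 mod 47 = 15^2 * 11 = 37*11 = 31
  bit 3 = 0: r = r^2 mod 47 = 31^2 = 21
  bit 4 = 0: r = r^2 mod 47 = 21^2 = 18
  -> B = 18
s = B^a = 18^11 mod 47  (bits of 11 = 1011)
  bit 0 = 1: r = r^2 * 18 mod 47 = 1^2 * 18 = 1*18 = 18
  bit 1 = 0: r = r^2 mod 47 = 18^2 = 42
  bit 2 = 1: r = r^2 * 18 mod 47 = 42^2 * 18 = 25*18 = 27
  bit 3 = 1: r = r^2 * 18 mod 47 = 27^2 * 18 = 24*18 = 9
  -> s = B^a = 9

Answer: 9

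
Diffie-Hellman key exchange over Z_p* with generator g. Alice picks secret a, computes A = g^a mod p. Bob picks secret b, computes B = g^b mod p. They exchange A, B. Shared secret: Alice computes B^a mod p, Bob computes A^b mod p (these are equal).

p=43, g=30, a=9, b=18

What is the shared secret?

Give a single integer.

Answer: 35

Derivation:
A = 30^9 mod 43  (bits of 9 = 1001)
  bit 0 = 1: r = r^2 * 30 mod 43 = 1^2 * 30 = 1*30 = 30
  bit 1 = 0: r = r^2 mod 43 = 30^2 = 40
  bit 2 = 0: r = r^2 mod 43 = 40^2 = 9
  bit 3 = 1: r = r^2 * 30 mod 43 = 9^2 * 30 = 38*30 = 22
  -> A = 22
B = 30^18 mod 43  (bits of 18 = 10010)
  bit 0 = 1: r = r^2 * 30 mod 43 = 1^2 * 30 = 1*30 = 30
  bit 1 = 0: r = r^2 mod 43 = 30^2 = 40
  bit 2 = 0: r = r^2 mod 43 = 40^2 = 9
  bit 3 = 1: r = r^2 * 30 mod 43 = 9^2 * 30 = 38*30 = 22
  bit 4 = 0: r = r^2 mod 43 = 22^2 = 11
  -> B = 11
s = B^a = 11^9 mod 43  (bits of 9 = 1001)
  bit 0 = 1: r = r^2 * 11 mod 43 = 1^2 * 11 = 1*11 = 11
  bit 1 = 0: r = r^2 mod 43 = 11^2 = 35
  bit 2 = 0: r = r^2 mod 43 = 35^2 = 21
  bit 3 = 1: r = r^2 * 11 mod 43 = 21^2 * 11 = 11*11 = 35
  -> s = B^a = 35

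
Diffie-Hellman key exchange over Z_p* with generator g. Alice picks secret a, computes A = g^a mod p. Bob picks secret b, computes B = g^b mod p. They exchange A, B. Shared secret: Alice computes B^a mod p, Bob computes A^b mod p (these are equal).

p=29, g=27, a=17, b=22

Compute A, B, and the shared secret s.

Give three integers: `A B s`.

A = 27^17 mod 29  (bits of 17 = 10001)
  bit 0 = 1: r = r^2 * 27 mod 29 = 1^2 * 27 = 1*27 = 27
  bit 1 = 0: r = r^2 mod 29 = 27^2 = 4
  bit 2 = 0: r = r^2 mod 29 = 4^2 = 16
  bit 3 = 0: r = r^2 mod 29 = 16^2 = 24
  bit 4 = 1: r = r^2 * 27 mod 29 = 24^2 * 27 = 25*27 = 8
  -> A = 8
B = 27^22 mod 29  (bits of 22 = 10110)
  bit 0 = 1: r = r^2 * 27 mod 29 = 1^2 * 27 = 1*27 = 27
  bit 1 = 0: r = r^2 mod 29 = 27^2 = 4
  bit 2 = 1: r = r^2 * 27 mod 29 = 4^2 * 27 = 16*27 = 26
  bit 3 = 1: r = r^2 * 27 mod 29 = 26^2 * 27 = 9*27 = 11
  bit 4 = 0: r = r^2 mod 29 = 11^2 = 5
  -> B = 5
s = B^a = 5^17 mod 29  (bits of 17 = 10001)
  bit 0 = 1: r = r^2 * 5 mod 29 = 1^2 * 5 = 1*5 = 5
  bit 1 = 0: r = r^2 mod 29 = 5^2 = 25
  bit 2 = 0: r = r^2 mod 29 = 25^2 = 16
  bit 3 = 0: r = r^2 mod 29 = 16^2 = 24
  bit 4 = 1: r = r^2 * 5 mod 29 = 24^2 * 5 = 25*5 = 9
  -> s = B^a = 9

Answer: 8 5 9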